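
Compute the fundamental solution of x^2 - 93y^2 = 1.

(x, y) = (12151, 1260)

First expand sqrt(93) as a continued fraction. With x_i = (sqrt(93) + m_i)/d_i and (m_0, d_0) = (0, 1): a_0 = floor(sqrt(93)) = 9, since 9^2 = 81 <= 93 < 100 = 10^2.
Iterate m_{i+1} = d_i*a_i - m_i, d_{i+1} = (93 - m_{i+1}^2)/d_i, a_{i+1} = floor((a_0 + m_{i+1})/d_{i+1}):
  m_1 = 1*9 - 0 = 9, d_1 = (93 - 9^2)/1 = 12/1 = 12, a_1 = floor((9 + 9)/12) = 1.
  m_2 = 12*1 - 9 = 3, d_2 = (93 - 3^2)/12 = 84/12 = 7, a_2 = floor((9 + 3)/7) = 1.
  m_3 = 7*1 - 3 = 4, d_3 = (93 - 4^2)/7 = 77/7 = 11, a_3 = floor((9 + 4)/11) = 1.
  m_4 = 11*1 - 4 = 7, d_4 = (93 - 7^2)/11 = 44/11 = 4, a_4 = floor((9 + 7)/4) = 4.
  m_5 = 4*4 - 7 = 9, d_5 = (93 - 9^2)/4 = 12/4 = 3, a_5 = floor((9 + 9)/3) = 6.
  m_6 = 3*6 - 9 = 9, d_6 = (93 - 9^2)/3 = 12/3 = 4, a_6 = floor((9 + 9)/4) = 4.
  m_7 = 4*4 - 9 = 7, d_7 = (93 - 7^2)/4 = 44/4 = 11, a_7 = floor((9 + 7)/11) = 1.
  m_8 = 11*1 - 7 = 4, d_8 = (93 - 4^2)/11 = 77/11 = 7, a_8 = floor((9 + 4)/7) = 1.
  m_9 = 7*1 - 4 = 3, d_9 = (93 - 3^2)/7 = 84/7 = 12, a_9 = floor((9 + 3)/12) = 1.
  m_10 = 12*1 - 3 = 9, d_10 = (93 - 9^2)/12 = 12/12 = 1, a_10 = floor((9 + 9)/1) = 18.
  m_11 = 1*18 - 9 = 9, d_11 = (93 - 9^2)/1 = 12/1 = 12: (m_11, d_11) = (m_1, d_1) = (9, 12), so from here the quotients repeat a_1, ..., a_10; the period length is 10.
So sqrt(93) = [9; (1, 1, 1, 4, 6, 4, 1, 1, 1, 18)] with period length k = 10.
k is even, so the fundamental solution of x^2 - 93y^2 = 1 is (p_{k-1}, q_{k-1}) = (p_9, q_9); compute convergents through index 9.
Convergents (p_i = a_i*p_{i-1} + p_{i-2}, q_i = a_i*q_{i-1} + q_{i-2} with p_{-2}=0, p_{-1}=1, q_{-2}=1, q_{-1}=0):
  i=0: a_0=9, p_0 = 9*1 + 0 = 9, q_0 = 9*0 + 1 = 1.
  i=1: a_1=1, p_1 = 1*9 + 1 = 10, q_1 = 1*1 + 0 = 1.
  i=2: a_2=1, p_2 = 1*10 + 9 = 19, q_2 = 1*1 + 1 = 2.
  i=3: a_3=1, p_3 = 1*19 + 10 = 29, q_3 = 1*2 + 1 = 3.
  i=4: a_4=4, p_4 = 4*29 + 19 = 135, q_4 = 4*3 + 2 = 14.
  i=5: a_5=6, p_5 = 6*135 + 29 = 839, q_5 = 6*14 + 3 = 87.
  i=6: a_6=4, p_6 = 4*839 + 135 = 3491, q_6 = 4*87 + 14 = 362.
  i=7: a_7=1, p_7 = 1*3491 + 839 = 4330, q_7 = 1*362 + 87 = 449.
  i=8: a_8=1, p_8 = 1*4330 + 3491 = 7821, q_8 = 1*449 + 362 = 811.
  i=9: a_9=1, p_9 = 1*7821 + 4330 = 12151, q_9 = 1*811 + 449 = 1260.
Check: 12151^2 - 93*1260^2 = 147646801 - 147646800 = 1, so (x, y) = (12151, 1260) solves the equation, and by the theorem it is the least positive solution.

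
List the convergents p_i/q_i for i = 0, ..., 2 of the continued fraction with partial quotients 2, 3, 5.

2/1, 7/3, 37/16

Using the convergent recurrence p_i = a_i*p_{i-1} + p_{i-2}, q_i = a_i*q_{i-1} + q_{i-2} with p_{-2}=0, p_{-1}=1, q_{-2}=1, q_{-1}=0:
  i=0: a_0=2, p_0 = 2*1 + 0 = 2, q_0 = 2*0 + 1 = 1.
  i=1: a_1=3, p_1 = 3*2 + 1 = 7, q_1 = 3*1 + 0 = 3.
  i=2: a_2=5, p_2 = 5*7 + 2 = 37, q_2 = 5*3 + 1 = 16.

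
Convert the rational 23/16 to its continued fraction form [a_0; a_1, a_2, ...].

Run the Euclidean algorithm on 23 and 16; the successive quotients are the partial quotients a_0, a_1, ... (each step inverts the fractional part left over by the previous one):
  23 = 1*16 + 7, so a_0 = 1.
  16 = 2*7 + 2, so a_1 = 2.
  7 = 3*2 + 1, so a_2 = 3.
  2 = 2*1 + 0, so a_3 = 2.
The remainder reaches 0 after 4 divisions, so the expansion has 4 partial quotients, read off in order.

[1; 2, 3, 2]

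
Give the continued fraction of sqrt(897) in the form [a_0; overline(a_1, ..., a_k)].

Write x_i = (sqrt(897) + m_i)/d_i with (m_0, d_0) = (0, 1). a_0 = floor(sqrt(897)) = 29, since 29^2 = 841 <= 897 < 900 = 30^2.
Iterate m_{i+1} = d_i*a_i - m_i, d_{i+1} = (897 - m_{i+1}^2)/d_i, a_{i+1} = floor((a_0 + m_{i+1})/d_{i+1}):
  m_1 = 1*29 - 0 = 29, d_1 = (897 - 29^2)/1 = 56/1 = 56, a_1 = floor((29 + 29)/56) = 1.
  m_2 = 56*1 - 29 = 27, d_2 = (897 - 27^2)/56 = 168/56 = 3, a_2 = floor((29 + 27)/3) = 18.
  m_3 = 3*18 - 27 = 27, d_3 = (897 - 27^2)/3 = 168/3 = 56, a_3 = floor((29 + 27)/56) = 1.
  m_4 = 56*1 - 27 = 29, d_4 = (897 - 29^2)/56 = 56/56 = 1, a_4 = floor((29 + 29)/1) = 58.
  m_5 = 1*58 - 29 = 29, d_5 = (897 - 29^2)/1 = 56/1 = 56: (m_5, d_5) = (m_1, d_1) = (29, 56), so from here the quotients repeat a_1, ..., a_4; the period length is 4.
Hence the expansion of sqrt(897) is a_0 = 29 followed by the repeating block 1, 18, 1, 58 (period 4).

[29; overline(1, 18, 1, 58)]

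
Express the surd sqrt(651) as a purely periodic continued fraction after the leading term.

[25; (1, 1, 16, 1, 1, 50)]

Write x_i = (sqrt(651) + m_i)/d_i with (m_0, d_0) = (0, 1). a_0 = floor(sqrt(651)) = 25, since 25^2 = 625 <= 651 < 676 = 26^2.
Iterate m_{i+1} = d_i*a_i - m_i, d_{i+1} = (651 - m_{i+1}^2)/d_i, a_{i+1} = floor((a_0 + m_{i+1})/d_{i+1}):
  m_1 = 1*25 - 0 = 25, d_1 = (651 - 25^2)/1 = 26/1 = 26, a_1 = floor((25 + 25)/26) = 1.
  m_2 = 26*1 - 25 = 1, d_2 = (651 - 1^2)/26 = 650/26 = 25, a_2 = floor((25 + 1)/25) = 1.
  m_3 = 25*1 - 1 = 24, d_3 = (651 - 24^2)/25 = 75/25 = 3, a_3 = floor((25 + 24)/3) = 16.
  m_4 = 3*16 - 24 = 24, d_4 = (651 - 24^2)/3 = 75/3 = 25, a_4 = floor((25 + 24)/25) = 1.
  m_5 = 25*1 - 24 = 1, d_5 = (651 - 1^2)/25 = 650/25 = 26, a_5 = floor((25 + 1)/26) = 1.
  m_6 = 26*1 - 1 = 25, d_6 = (651 - 25^2)/26 = 26/26 = 1, a_6 = floor((25 + 25)/1) = 50.
  m_7 = 1*50 - 25 = 25, d_7 = (651 - 25^2)/1 = 26/1 = 26: (m_7, d_7) = (m_1, d_1) = (25, 26), so from here the quotients repeat a_1, ..., a_6; the period length is 6.
Hence the expansion of sqrt(651) is a_0 = 25 followed by the repeating block 1, 1, 16, 1, 1, 50 (period 6).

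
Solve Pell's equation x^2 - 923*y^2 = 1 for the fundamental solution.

First expand sqrt(923) as a continued fraction. With x_i = (sqrt(923) + m_i)/d_i and (m_0, d_0) = (0, 1): a_0 = floor(sqrt(923)) = 30, since 30^2 = 900 <= 923 < 961 = 31^2.
Iterate m_{i+1} = d_i*a_i - m_i, d_{i+1} = (923 - m_{i+1}^2)/d_i, a_{i+1} = floor((a_0 + m_{i+1})/d_{i+1}):
  m_1 = 1*30 - 0 = 30, d_1 = (923 - 30^2)/1 = 23/1 = 23, a_1 = floor((30 + 30)/23) = 2.
  m_2 = 23*2 - 30 = 16, d_2 = (923 - 16^2)/23 = 667/23 = 29, a_2 = floor((30 + 16)/29) = 1.
  m_3 = 29*1 - 16 = 13, d_3 = (923 - 13^2)/29 = 754/29 = 26, a_3 = floor((30 + 13)/26) = 1.
  m_4 = 26*1 - 13 = 13, d_4 = (923 - 13^2)/26 = 754/26 = 29, a_4 = floor((30 + 13)/29) = 1.
  m_5 = 29*1 - 13 = 16, d_5 = (923 - 16^2)/29 = 667/29 = 23, a_5 = floor((30 + 16)/23) = 2.
  m_6 = 23*2 - 16 = 30, d_6 = (923 - 30^2)/23 = 23/23 = 1, a_6 = floor((30 + 30)/1) = 60.
  m_7 = 1*60 - 30 = 30, d_7 = (923 - 30^2)/1 = 23/1 = 23: (m_7, d_7) = (m_1, d_1) = (30, 23), so from here the quotients repeat a_1, ..., a_6; the period length is 6.
So sqrt(923) = [30; (2, 1, 1, 1, 2, 60)] with period length k = 6.
k is even, so the fundamental solution of x^2 - 923y^2 = 1 is (p_{k-1}, q_{k-1}) = (p_5, q_5); compute convergents through index 5.
Convergents (p_i = a_i*p_{i-1} + p_{i-2}, q_i = a_i*q_{i-1} + q_{i-2} with p_{-2}=0, p_{-1}=1, q_{-2}=1, q_{-1}=0):
  i=0: a_0=30, p_0 = 30*1 + 0 = 30, q_0 = 30*0 + 1 = 1.
  i=1: a_1=2, p_1 = 2*30 + 1 = 61, q_1 = 2*1 + 0 = 2.
  i=2: a_2=1, p_2 = 1*61 + 30 = 91, q_2 = 1*2 + 1 = 3.
  i=3: a_3=1, p_3 = 1*91 + 61 = 152, q_3 = 1*3 + 2 = 5.
  i=4: a_4=1, p_4 = 1*152 + 91 = 243, q_4 = 1*5 + 3 = 8.
  i=5: a_5=2, p_5 = 2*243 + 152 = 638, q_5 = 2*8 + 5 = 21.
Check: 638^2 - 923*21^2 = 407044 - 407043 = 1, so (x, y) = (638, 21) solves the equation, and by the theorem it is the least positive solution.

(x, y) = (638, 21)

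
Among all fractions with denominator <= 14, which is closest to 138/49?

31/11

Expand x = 138/49 as a continued fraction with the Euclidean algorithm:
  138 = 2*49 + 40, so a_0 = 2.
  49 = 1*40 + 9, so a_1 = 1.
  40 = 4*9 + 4, so a_2 = 4.
  9 = 2*4 + 1, so a_3 = 2.
  4 = 4*1 + 0, so a_4 = 4.
so x = [2; 1, 4, 2, 4].
Convergents (p_i = a_i*p_{i-1} + p_{i-2}, q_i = a_i*q_{i-1} + q_{i-2} with p_{-2}=0, p_{-1}=1, q_{-2}=1, q_{-1}=0), until the denominator exceeds 14:
  i=0: a_0=2, p_0 = 2*1 + 0 = 2, q_0 = 2*0 + 1 = 1.
  i=1: a_1=1, p_1 = 1*2 + 1 = 3, q_1 = 1*1 + 0 = 1.
  i=2: a_2=4, p_2 = 4*3 + 2 = 14, q_2 = 4*1 + 1 = 5.
  i=3: a_3=2, p_3 = 2*14 + 3 = 31, q_3 = 2*5 + 1 = 11.
  i=4: a_4=4, p_4 = 4*31 + 14 = 138, q_4 = 4*11 + 5 = 49.
q_4 = 49 > 14, so the last convergent with denominator <= 14 is p_3/q_3 = 31/11.
The closest fraction with denominator <= 14 is either p_3/q_3 or the intermediate fraction (k*p_3 + p_2)/(k*q_3 + q_2) with the largest k >= 1 whose denominator stays <= 14; these approach x as k grows, and every other convergent or intermediate fraction in range is farther away.
Largest k: floor((14 - q_2)/q_3) = floor((14 - 5)/11) = 0.
Since k = 0, no intermediate fraction beyond p_3/q_3 has denominator <= 14, so the convergent 31/11 is the closest (its error is |138*11 - 31*49|/(49*11) = 1/539).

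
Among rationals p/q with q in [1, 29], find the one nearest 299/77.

Expand x = 299/77 as a continued fraction with the Euclidean algorithm:
  299 = 3*77 + 68, so a_0 = 3.
  77 = 1*68 + 9, so a_1 = 1.
  68 = 7*9 + 5, so a_2 = 7.
  9 = 1*5 + 4, so a_3 = 1.
  5 = 1*4 + 1, so a_4 = 1.
  4 = 4*1 + 0, so a_5 = 4.
so x = [3; 1, 7, 1, 1, 4].
Convergents (p_i = a_i*p_{i-1} + p_{i-2}, q_i = a_i*q_{i-1} + q_{i-2} with p_{-2}=0, p_{-1}=1, q_{-2}=1, q_{-1}=0), until the denominator exceeds 29:
  i=0: a_0=3, p_0 = 3*1 + 0 = 3, q_0 = 3*0 + 1 = 1.
  i=1: a_1=1, p_1 = 1*3 + 1 = 4, q_1 = 1*1 + 0 = 1.
  i=2: a_2=7, p_2 = 7*4 + 3 = 31, q_2 = 7*1 + 1 = 8.
  i=3: a_3=1, p_3 = 1*31 + 4 = 35, q_3 = 1*8 + 1 = 9.
  i=4: a_4=1, p_4 = 1*35 + 31 = 66, q_4 = 1*9 + 8 = 17.
  i=5: a_5=4, p_5 = 4*66 + 35 = 299, q_5 = 4*17 + 9 = 77.
q_5 = 77 > 29, so the last convergent with denominator <= 29 is p_4/q_4 = 66/17.
The closest fraction with denominator <= 29 is either p_4/q_4 or the intermediate fraction (k*p_4 + p_3)/(k*q_4 + q_3) with the largest k >= 1 whose denominator stays <= 29; these approach x as k grows, and every other convergent or intermediate fraction in range is farther away.
Largest k: floor((29 - q_3)/q_4) = floor((29 - 9)/17) = 1.
That gives (1*66 + 35)/(1*17 + 9) = 101/26.
Compare the errors: |x - 66/17| = |299*17 - 66*77|/(77*17) = 1/1309, and |x - 101/26| = |299*26 - 101*77|/(77*26) = 3/2002.
Cross-multiplying, 1*2002 = 2002 < 3927 = 3*1309, so 1/1309 is smaller: the convergent 66/17 is closer to x than 101/26.

66/17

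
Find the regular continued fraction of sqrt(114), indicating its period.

[10; (1, 2, 10, 2, 1, 20)]

Write x_i = (sqrt(114) + m_i)/d_i with (m_0, d_0) = (0, 1). a_0 = floor(sqrt(114)) = 10, since 10^2 = 100 <= 114 < 121 = 11^2.
Iterate m_{i+1} = d_i*a_i - m_i, d_{i+1} = (114 - m_{i+1}^2)/d_i, a_{i+1} = floor((a_0 + m_{i+1})/d_{i+1}):
  m_1 = 1*10 - 0 = 10, d_1 = (114 - 10^2)/1 = 14/1 = 14, a_1 = floor((10 + 10)/14) = 1.
  m_2 = 14*1 - 10 = 4, d_2 = (114 - 4^2)/14 = 98/14 = 7, a_2 = floor((10 + 4)/7) = 2.
  m_3 = 7*2 - 4 = 10, d_3 = (114 - 10^2)/7 = 14/7 = 2, a_3 = floor((10 + 10)/2) = 10.
  m_4 = 2*10 - 10 = 10, d_4 = (114 - 10^2)/2 = 14/2 = 7, a_4 = floor((10 + 10)/7) = 2.
  m_5 = 7*2 - 10 = 4, d_5 = (114 - 4^2)/7 = 98/7 = 14, a_5 = floor((10 + 4)/14) = 1.
  m_6 = 14*1 - 4 = 10, d_6 = (114 - 10^2)/14 = 14/14 = 1, a_6 = floor((10 + 10)/1) = 20.
  m_7 = 1*20 - 10 = 10, d_7 = (114 - 10^2)/1 = 14/1 = 14: (m_7, d_7) = (m_1, d_1) = (10, 14), so from here the quotients repeat a_1, ..., a_6; the period length is 6.
Hence the expansion of sqrt(114) is a_0 = 10 followed by the repeating block 1, 2, 10, 2, 1, 20 (period 6).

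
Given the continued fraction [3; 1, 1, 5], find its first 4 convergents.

3/1, 4/1, 7/2, 39/11

Using the convergent recurrence p_i = a_i*p_{i-1} + p_{i-2}, q_i = a_i*q_{i-1} + q_{i-2} with p_{-2}=0, p_{-1}=1, q_{-2}=1, q_{-1}=0:
  i=0: a_0=3, p_0 = 3*1 + 0 = 3, q_0 = 3*0 + 1 = 1.
  i=1: a_1=1, p_1 = 1*3 + 1 = 4, q_1 = 1*1 + 0 = 1.
  i=2: a_2=1, p_2 = 1*4 + 3 = 7, q_2 = 1*1 + 1 = 2.
  i=3: a_3=5, p_3 = 5*7 + 4 = 39, q_3 = 5*2 + 1 = 11.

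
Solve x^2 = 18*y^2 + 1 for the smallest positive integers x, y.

(x, y) = (17, 4)

First expand sqrt(18) as a continued fraction. With x_i = (sqrt(18) + m_i)/d_i and (m_0, d_0) = (0, 1): a_0 = floor(sqrt(18)) = 4, since 4^2 = 16 <= 18 < 25 = 5^2.
Iterate m_{i+1} = d_i*a_i - m_i, d_{i+1} = (18 - m_{i+1}^2)/d_i, a_{i+1} = floor((a_0 + m_{i+1})/d_{i+1}):
  m_1 = 1*4 - 0 = 4, d_1 = (18 - 4^2)/1 = 2/1 = 2, a_1 = floor((4 + 4)/2) = 4.
  m_2 = 2*4 - 4 = 4, d_2 = (18 - 4^2)/2 = 2/2 = 1, a_2 = floor((4 + 4)/1) = 8.
  m_3 = 1*8 - 4 = 4, d_3 = (18 - 4^2)/1 = 2/1 = 2: (m_3, d_3) = (m_1, d_1) = (4, 2), so from here the quotients repeat a_1, a_2; the period length is 2.
So sqrt(18) = [4; (4, 8)] with period length k = 2.
k is even, so the fundamental solution of x^2 - 18y^2 = 1 is (p_{k-1}, q_{k-1}) = (p_1, q_1); compute convergents through index 1.
Convergents (p_i = a_i*p_{i-1} + p_{i-2}, q_i = a_i*q_{i-1} + q_{i-2} with p_{-2}=0, p_{-1}=1, q_{-2}=1, q_{-1}=0):
  i=0: a_0=4, p_0 = 4*1 + 0 = 4, q_0 = 4*0 + 1 = 1.
  i=1: a_1=4, p_1 = 4*4 + 1 = 17, q_1 = 4*1 + 0 = 4.
Check: 17^2 - 18*4^2 = 289 - 288 = 1, so (x, y) = (17, 4) solves the equation, and by the theorem it is the least positive solution.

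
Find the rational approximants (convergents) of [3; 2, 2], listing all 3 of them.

3/1, 7/2, 17/5

Using the convergent recurrence p_i = a_i*p_{i-1} + p_{i-2}, q_i = a_i*q_{i-1} + q_{i-2} with p_{-2}=0, p_{-1}=1, q_{-2}=1, q_{-1}=0:
  i=0: a_0=3, p_0 = 3*1 + 0 = 3, q_0 = 3*0 + 1 = 1.
  i=1: a_1=2, p_1 = 2*3 + 1 = 7, q_1 = 2*1 + 0 = 2.
  i=2: a_2=2, p_2 = 2*7 + 3 = 17, q_2 = 2*2 + 1 = 5.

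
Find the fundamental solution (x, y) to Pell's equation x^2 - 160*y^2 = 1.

First expand sqrt(160) as a continued fraction. With x_i = (sqrt(160) + m_i)/d_i and (m_0, d_0) = (0, 1): a_0 = floor(sqrt(160)) = 12, since 12^2 = 144 <= 160 < 169 = 13^2.
Iterate m_{i+1} = d_i*a_i - m_i, d_{i+1} = (160 - m_{i+1}^2)/d_i, a_{i+1} = floor((a_0 + m_{i+1})/d_{i+1}):
  m_1 = 1*12 - 0 = 12, d_1 = (160 - 12^2)/1 = 16/1 = 16, a_1 = floor((12 + 12)/16) = 1.
  m_2 = 16*1 - 12 = 4, d_2 = (160 - 4^2)/16 = 144/16 = 9, a_2 = floor((12 + 4)/9) = 1.
  m_3 = 9*1 - 4 = 5, d_3 = (160 - 5^2)/9 = 135/9 = 15, a_3 = floor((12 + 5)/15) = 1.
  m_4 = 15*1 - 5 = 10, d_4 = (160 - 10^2)/15 = 60/15 = 4, a_4 = floor((12 + 10)/4) = 5.
  m_5 = 4*5 - 10 = 10, d_5 = (160 - 10^2)/4 = 60/4 = 15, a_5 = floor((12 + 10)/15) = 1.
  m_6 = 15*1 - 10 = 5, d_6 = (160 - 5^2)/15 = 135/15 = 9, a_6 = floor((12 + 5)/9) = 1.
  m_7 = 9*1 - 5 = 4, d_7 = (160 - 4^2)/9 = 144/9 = 16, a_7 = floor((12 + 4)/16) = 1.
  m_8 = 16*1 - 4 = 12, d_8 = (160 - 12^2)/16 = 16/16 = 1, a_8 = floor((12 + 12)/1) = 24.
  m_9 = 1*24 - 12 = 12, d_9 = (160 - 12^2)/1 = 16/1 = 16: (m_9, d_9) = (m_1, d_1) = (12, 16), so from here the quotients repeat a_1, ..., a_8; the period length is 8.
So sqrt(160) = [12; (1, 1, 1, 5, 1, 1, 1, 24)] with period length k = 8.
k is even, so the fundamental solution of x^2 - 160y^2 = 1 is (p_{k-1}, q_{k-1}) = (p_7, q_7); compute convergents through index 7.
Convergents (p_i = a_i*p_{i-1} + p_{i-2}, q_i = a_i*q_{i-1} + q_{i-2} with p_{-2}=0, p_{-1}=1, q_{-2}=1, q_{-1}=0):
  i=0: a_0=12, p_0 = 12*1 + 0 = 12, q_0 = 12*0 + 1 = 1.
  i=1: a_1=1, p_1 = 1*12 + 1 = 13, q_1 = 1*1 + 0 = 1.
  i=2: a_2=1, p_2 = 1*13 + 12 = 25, q_2 = 1*1 + 1 = 2.
  i=3: a_3=1, p_3 = 1*25 + 13 = 38, q_3 = 1*2 + 1 = 3.
  i=4: a_4=5, p_4 = 5*38 + 25 = 215, q_4 = 5*3 + 2 = 17.
  i=5: a_5=1, p_5 = 1*215 + 38 = 253, q_5 = 1*17 + 3 = 20.
  i=6: a_6=1, p_6 = 1*253 + 215 = 468, q_6 = 1*20 + 17 = 37.
  i=7: a_7=1, p_7 = 1*468 + 253 = 721, q_7 = 1*37 + 20 = 57.
Check: 721^2 - 160*57^2 = 519841 - 519840 = 1, so (x, y) = (721, 57) solves the equation, and by the theorem it is the least positive solution.

(x, y) = (721, 57)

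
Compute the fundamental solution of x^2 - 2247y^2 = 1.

(x, y) = (18724, 395)

First expand sqrt(2247) as a continued fraction. With x_i = (sqrt(2247) + m_i)/d_i and (m_0, d_0) = (0, 1): a_0 = floor(sqrt(2247)) = 47, since 47^2 = 2209 <= 2247 < 2304 = 48^2.
Iterate m_{i+1} = d_i*a_i - m_i, d_{i+1} = (2247 - m_{i+1}^2)/d_i, a_{i+1} = floor((a_0 + m_{i+1})/d_{i+1}):
  m_1 = 1*47 - 0 = 47, d_1 = (2247 - 47^2)/1 = 38/1 = 38, a_1 = floor((47 + 47)/38) = 2.
  m_2 = 38*2 - 47 = 29, d_2 = (2247 - 29^2)/38 = 1406/38 = 37, a_2 = floor((47 + 29)/37) = 2.
  m_3 = 37*2 - 29 = 45, d_3 = (2247 - 45^2)/37 = 222/37 = 6, a_3 = floor((47 + 45)/6) = 15.
  m_4 = 6*15 - 45 = 45, d_4 = (2247 - 45^2)/6 = 222/6 = 37, a_4 = floor((47 + 45)/37) = 2.
  m_5 = 37*2 - 45 = 29, d_5 = (2247 - 29^2)/37 = 1406/37 = 38, a_5 = floor((47 + 29)/38) = 2.
  m_6 = 38*2 - 29 = 47, d_6 = (2247 - 47^2)/38 = 38/38 = 1, a_6 = floor((47 + 47)/1) = 94.
  m_7 = 1*94 - 47 = 47, d_7 = (2247 - 47^2)/1 = 38/1 = 38: (m_7, d_7) = (m_1, d_1) = (47, 38), so from here the quotients repeat a_1, ..., a_6; the period length is 6.
So sqrt(2247) = [47; (2, 2, 15, 2, 2, 94)] with period length k = 6.
k is even, so the fundamental solution of x^2 - 2247y^2 = 1 is (p_{k-1}, q_{k-1}) = (p_5, q_5); compute convergents through index 5.
Convergents (p_i = a_i*p_{i-1} + p_{i-2}, q_i = a_i*q_{i-1} + q_{i-2} with p_{-2}=0, p_{-1}=1, q_{-2}=1, q_{-1}=0):
  i=0: a_0=47, p_0 = 47*1 + 0 = 47, q_0 = 47*0 + 1 = 1.
  i=1: a_1=2, p_1 = 2*47 + 1 = 95, q_1 = 2*1 + 0 = 2.
  i=2: a_2=2, p_2 = 2*95 + 47 = 237, q_2 = 2*2 + 1 = 5.
  i=3: a_3=15, p_3 = 15*237 + 95 = 3650, q_3 = 15*5 + 2 = 77.
  i=4: a_4=2, p_4 = 2*3650 + 237 = 7537, q_4 = 2*77 + 5 = 159.
  i=5: a_5=2, p_5 = 2*7537 + 3650 = 18724, q_5 = 2*159 + 77 = 395.
Check: 18724^2 - 2247*395^2 = 350588176 - 350588175 = 1, so (x, y) = (18724, 395) solves the equation, and by the theorem it is the least positive solution.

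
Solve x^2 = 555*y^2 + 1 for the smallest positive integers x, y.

(x, y) = (1814, 77)

First expand sqrt(555) as a continued fraction. With x_i = (sqrt(555) + m_i)/d_i and (m_0, d_0) = (0, 1): a_0 = floor(sqrt(555)) = 23, since 23^2 = 529 <= 555 < 576 = 24^2.
Iterate m_{i+1} = d_i*a_i - m_i, d_{i+1} = (555 - m_{i+1}^2)/d_i, a_{i+1} = floor((a_0 + m_{i+1})/d_{i+1}):
  m_1 = 1*23 - 0 = 23, d_1 = (555 - 23^2)/1 = 26/1 = 26, a_1 = floor((23 + 23)/26) = 1.
  m_2 = 26*1 - 23 = 3, d_2 = (555 - 3^2)/26 = 546/26 = 21, a_2 = floor((23 + 3)/21) = 1.
  m_3 = 21*1 - 3 = 18, d_3 = (555 - 18^2)/21 = 231/21 = 11, a_3 = floor((23 + 18)/11) = 3.
  m_4 = 11*3 - 18 = 15, d_4 = (555 - 15^2)/11 = 330/11 = 30, a_4 = floor((23 + 15)/30) = 1.
  m_5 = 30*1 - 15 = 15, d_5 = (555 - 15^2)/30 = 330/30 = 11, a_5 = floor((23 + 15)/11) = 3.
  m_6 = 11*3 - 15 = 18, d_6 = (555 - 18^2)/11 = 231/11 = 21, a_6 = floor((23 + 18)/21) = 1.
  m_7 = 21*1 - 18 = 3, d_7 = (555 - 3^2)/21 = 546/21 = 26, a_7 = floor((23 + 3)/26) = 1.
  m_8 = 26*1 - 3 = 23, d_8 = (555 - 23^2)/26 = 26/26 = 1, a_8 = floor((23 + 23)/1) = 46.
  m_9 = 1*46 - 23 = 23, d_9 = (555 - 23^2)/1 = 26/1 = 26: (m_9, d_9) = (m_1, d_1) = (23, 26), so from here the quotients repeat a_1, ..., a_8; the period length is 8.
So sqrt(555) = [23; (1, 1, 3, 1, 3, 1, 1, 46)] with period length k = 8.
k is even, so the fundamental solution of x^2 - 555y^2 = 1 is (p_{k-1}, q_{k-1}) = (p_7, q_7); compute convergents through index 7.
Convergents (p_i = a_i*p_{i-1} + p_{i-2}, q_i = a_i*q_{i-1} + q_{i-2} with p_{-2}=0, p_{-1}=1, q_{-2}=1, q_{-1}=0):
  i=0: a_0=23, p_0 = 23*1 + 0 = 23, q_0 = 23*0 + 1 = 1.
  i=1: a_1=1, p_1 = 1*23 + 1 = 24, q_1 = 1*1 + 0 = 1.
  i=2: a_2=1, p_2 = 1*24 + 23 = 47, q_2 = 1*1 + 1 = 2.
  i=3: a_3=3, p_3 = 3*47 + 24 = 165, q_3 = 3*2 + 1 = 7.
  i=4: a_4=1, p_4 = 1*165 + 47 = 212, q_4 = 1*7 + 2 = 9.
  i=5: a_5=3, p_5 = 3*212 + 165 = 801, q_5 = 3*9 + 7 = 34.
  i=6: a_6=1, p_6 = 1*801 + 212 = 1013, q_6 = 1*34 + 9 = 43.
  i=7: a_7=1, p_7 = 1*1013 + 801 = 1814, q_7 = 1*43 + 34 = 77.
Check: 1814^2 - 555*77^2 = 3290596 - 3290595 = 1, so (x, y) = (1814, 77) solves the equation, and by the theorem it is the least positive solution.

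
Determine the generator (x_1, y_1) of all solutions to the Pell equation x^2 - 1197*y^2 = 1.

First expand sqrt(1197) as a continued fraction. With x_i = (sqrt(1197) + m_i)/d_i and (m_0, d_0) = (0, 1): a_0 = floor(sqrt(1197)) = 34, since 34^2 = 1156 <= 1197 < 1225 = 35^2.
Iterate m_{i+1} = d_i*a_i - m_i, d_{i+1} = (1197 - m_{i+1}^2)/d_i, a_{i+1} = floor((a_0 + m_{i+1})/d_{i+1}):
  m_1 = 1*34 - 0 = 34, d_1 = (1197 - 34^2)/1 = 41/1 = 41, a_1 = floor((34 + 34)/41) = 1.
  m_2 = 41*1 - 34 = 7, d_2 = (1197 - 7^2)/41 = 1148/41 = 28, a_2 = floor((34 + 7)/28) = 1.
  m_3 = 28*1 - 7 = 21, d_3 = (1197 - 21^2)/28 = 756/28 = 27, a_3 = floor((34 + 21)/27) = 2.
  m_4 = 27*2 - 21 = 33, d_4 = (1197 - 33^2)/27 = 108/27 = 4, a_4 = floor((34 + 33)/4) = 16.
  m_5 = 4*16 - 33 = 31, d_5 = (1197 - 31^2)/4 = 236/4 = 59, a_5 = floor((34 + 31)/59) = 1.
  m_6 = 59*1 - 31 = 28, d_6 = (1197 - 28^2)/59 = 413/59 = 7, a_6 = floor((34 + 28)/7) = 8.
  m_7 = 7*8 - 28 = 28, d_7 = (1197 - 28^2)/7 = 413/7 = 59, a_7 = floor((34 + 28)/59) = 1.
  m_8 = 59*1 - 28 = 31, d_8 = (1197 - 31^2)/59 = 236/59 = 4, a_8 = floor((34 + 31)/4) = 16.
  m_9 = 4*16 - 31 = 33, d_9 = (1197 - 33^2)/4 = 108/4 = 27, a_9 = floor((34 + 33)/27) = 2.
  m_10 = 27*2 - 33 = 21, d_10 = (1197 - 21^2)/27 = 756/27 = 28, a_10 = floor((34 + 21)/28) = 1.
  m_11 = 28*1 - 21 = 7, d_11 = (1197 - 7^2)/28 = 1148/28 = 41, a_11 = floor((34 + 7)/41) = 1.
  m_12 = 41*1 - 7 = 34, d_12 = (1197 - 34^2)/41 = 41/41 = 1, a_12 = floor((34 + 34)/1) = 68.
  m_13 = 1*68 - 34 = 34, d_13 = (1197 - 34^2)/1 = 41/1 = 41: (m_13, d_13) = (m_1, d_1) = (34, 41), so from here the quotients repeat a_1, ..., a_12; the period length is 12.
So sqrt(1197) = [34; (1, 1, 2, 16, 1, 8, 1, 16, 2, 1, 1, 68)] with period length k = 12.
k is even, so the fundamental solution of x^2 - 1197y^2 = 1 is (p_{k-1}, q_{k-1}) = (p_11, q_11); compute convergents through index 11.
Convergents (p_i = a_i*p_{i-1} + p_{i-2}, q_i = a_i*q_{i-1} + q_{i-2} with p_{-2}=0, p_{-1}=1, q_{-2}=1, q_{-1}=0):
  i=0: a_0=34, p_0 = 34*1 + 0 = 34, q_0 = 34*0 + 1 = 1.
  i=1: a_1=1, p_1 = 1*34 + 1 = 35, q_1 = 1*1 + 0 = 1.
  i=2: a_2=1, p_2 = 1*35 + 34 = 69, q_2 = 1*1 + 1 = 2.
  i=3: a_3=2, p_3 = 2*69 + 35 = 173, q_3 = 2*2 + 1 = 5.
  i=4: a_4=16, p_4 = 16*173 + 69 = 2837, q_4 = 16*5 + 2 = 82.
  i=5: a_5=1, p_5 = 1*2837 + 173 = 3010, q_5 = 1*82 + 5 = 87.
  i=6: a_6=8, p_6 = 8*3010 + 2837 = 26917, q_6 = 8*87 + 82 = 778.
  i=7: a_7=1, p_7 = 1*26917 + 3010 = 29927, q_7 = 1*778 + 87 = 865.
  i=8: a_8=16, p_8 = 16*29927 + 26917 = 505749, q_8 = 16*865 + 778 = 14618.
  i=9: a_9=2, p_9 = 2*505749 + 29927 = 1041425, q_9 = 2*14618 + 865 = 30101.
  i=10: a_10=1, p_10 = 1*1041425 + 505749 = 1547174, q_10 = 1*30101 + 14618 = 44719.
  i=11: a_11=1, p_11 = 1*1547174 + 1041425 = 2588599, q_11 = 1*44719 + 30101 = 74820.
Check: 2588599^2 - 1197*74820^2 = 6700844782801 - 6700844782800 = 1, so (x, y) = (2588599, 74820) solves the equation, and by the theorem it is the least positive solution.

(x, y) = (2588599, 74820)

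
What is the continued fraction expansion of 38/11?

[3; 2, 5]

Run the Euclidean algorithm on 38 and 11; the successive quotients are the partial quotients a_0, a_1, ... (each step inverts the fractional part left over by the previous one):
  38 = 3*11 + 5, so a_0 = 3.
  11 = 2*5 + 1, so a_1 = 2.
  5 = 5*1 + 0, so a_2 = 5.
The remainder reaches 0 after 3 divisions, so the expansion has 3 partial quotients, read off in order.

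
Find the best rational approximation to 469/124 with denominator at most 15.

Expand x = 469/124 as a continued fraction with the Euclidean algorithm:
  469 = 3*124 + 97, so a_0 = 3.
  124 = 1*97 + 27, so a_1 = 1.
  97 = 3*27 + 16, so a_2 = 3.
  27 = 1*16 + 11, so a_3 = 1.
  16 = 1*11 + 5, so a_4 = 1.
  11 = 2*5 + 1, so a_5 = 2.
  5 = 5*1 + 0, so a_6 = 5.
so x = [3; 1, 3, 1, 1, 2, 5].
Convergents (p_i = a_i*p_{i-1} + p_{i-2}, q_i = a_i*q_{i-1} + q_{i-2} with p_{-2}=0, p_{-1}=1, q_{-2}=1, q_{-1}=0), until the denominator exceeds 15:
  i=0: a_0=3, p_0 = 3*1 + 0 = 3, q_0 = 3*0 + 1 = 1.
  i=1: a_1=1, p_1 = 1*3 + 1 = 4, q_1 = 1*1 + 0 = 1.
  i=2: a_2=3, p_2 = 3*4 + 3 = 15, q_2 = 3*1 + 1 = 4.
  i=3: a_3=1, p_3 = 1*15 + 4 = 19, q_3 = 1*4 + 1 = 5.
  i=4: a_4=1, p_4 = 1*19 + 15 = 34, q_4 = 1*5 + 4 = 9.
  i=5: a_5=2, p_5 = 2*34 + 19 = 87, q_5 = 2*9 + 5 = 23.
q_5 = 23 > 15, so the last convergent with denominator <= 15 is p_4/q_4 = 34/9.
The closest fraction with denominator <= 15 is either p_4/q_4 or the intermediate fraction (k*p_4 + p_3)/(k*q_4 + q_3) with the largest k >= 1 whose denominator stays <= 15; these approach x as k grows, and every other convergent or intermediate fraction in range is farther away.
Largest k: floor((15 - q_3)/q_4) = floor((15 - 5)/9) = 1.
That gives (1*34 + 19)/(1*9 + 5) = 53/14.
Compare the errors: |x - 34/9| = |469*9 - 34*124|/(124*9) = 5/1116, and |x - 53/14| = |469*14 - 53*124|/(124*14) = 6/1736.
Cross-multiplying, 6*1116 = 6696 < 8680 = 5*1736, so 6/1736 is smaller: the intermediate fraction 53/14 is closer to x than 34/9.

53/14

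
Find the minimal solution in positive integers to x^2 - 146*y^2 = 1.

(x, y) = (145, 12)

First expand sqrt(146) as a continued fraction. With x_i = (sqrt(146) + m_i)/d_i and (m_0, d_0) = (0, 1): a_0 = floor(sqrt(146)) = 12, since 12^2 = 144 <= 146 < 169 = 13^2.
Iterate m_{i+1} = d_i*a_i - m_i, d_{i+1} = (146 - m_{i+1}^2)/d_i, a_{i+1} = floor((a_0 + m_{i+1})/d_{i+1}):
  m_1 = 1*12 - 0 = 12, d_1 = (146 - 12^2)/1 = 2/1 = 2, a_1 = floor((12 + 12)/2) = 12.
  m_2 = 2*12 - 12 = 12, d_2 = (146 - 12^2)/2 = 2/2 = 1, a_2 = floor((12 + 12)/1) = 24.
  m_3 = 1*24 - 12 = 12, d_3 = (146 - 12^2)/1 = 2/1 = 2: (m_3, d_3) = (m_1, d_1) = (12, 2), so from here the quotients repeat a_1, a_2; the period length is 2.
So sqrt(146) = [12; (12, 24)] with period length k = 2.
k is even, so the fundamental solution of x^2 - 146y^2 = 1 is (p_{k-1}, q_{k-1}) = (p_1, q_1); compute convergents through index 1.
Convergents (p_i = a_i*p_{i-1} + p_{i-2}, q_i = a_i*q_{i-1} + q_{i-2} with p_{-2}=0, p_{-1}=1, q_{-2}=1, q_{-1}=0):
  i=0: a_0=12, p_0 = 12*1 + 0 = 12, q_0 = 12*0 + 1 = 1.
  i=1: a_1=12, p_1 = 12*12 + 1 = 145, q_1 = 12*1 + 0 = 12.
Check: 145^2 - 146*12^2 = 21025 - 21024 = 1, so (x, y) = (145, 12) solves the equation, and by the theorem it is the least positive solution.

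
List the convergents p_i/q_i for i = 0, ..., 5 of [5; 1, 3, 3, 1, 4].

Using the convergent recurrence p_i = a_i*p_{i-1} + p_{i-2}, q_i = a_i*q_{i-1} + q_{i-2} with p_{-2}=0, p_{-1}=1, q_{-2}=1, q_{-1}=0:
  i=0: a_0=5, p_0 = 5*1 + 0 = 5, q_0 = 5*0 + 1 = 1.
  i=1: a_1=1, p_1 = 1*5 + 1 = 6, q_1 = 1*1 + 0 = 1.
  i=2: a_2=3, p_2 = 3*6 + 5 = 23, q_2 = 3*1 + 1 = 4.
  i=3: a_3=3, p_3 = 3*23 + 6 = 75, q_3 = 3*4 + 1 = 13.
  i=4: a_4=1, p_4 = 1*75 + 23 = 98, q_4 = 1*13 + 4 = 17.
  i=5: a_5=4, p_5 = 4*98 + 75 = 467, q_5 = 4*17 + 13 = 81.

5/1, 6/1, 23/4, 75/13, 98/17, 467/81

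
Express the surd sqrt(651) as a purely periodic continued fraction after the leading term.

[25; (1, 1, 16, 1, 1, 50)]

Write x_i = (sqrt(651) + m_i)/d_i with (m_0, d_0) = (0, 1). a_0 = floor(sqrt(651)) = 25, since 25^2 = 625 <= 651 < 676 = 26^2.
Iterate m_{i+1} = d_i*a_i - m_i, d_{i+1} = (651 - m_{i+1}^2)/d_i, a_{i+1} = floor((a_0 + m_{i+1})/d_{i+1}):
  m_1 = 1*25 - 0 = 25, d_1 = (651 - 25^2)/1 = 26/1 = 26, a_1 = floor((25 + 25)/26) = 1.
  m_2 = 26*1 - 25 = 1, d_2 = (651 - 1^2)/26 = 650/26 = 25, a_2 = floor((25 + 1)/25) = 1.
  m_3 = 25*1 - 1 = 24, d_3 = (651 - 24^2)/25 = 75/25 = 3, a_3 = floor((25 + 24)/3) = 16.
  m_4 = 3*16 - 24 = 24, d_4 = (651 - 24^2)/3 = 75/3 = 25, a_4 = floor((25 + 24)/25) = 1.
  m_5 = 25*1 - 24 = 1, d_5 = (651 - 1^2)/25 = 650/25 = 26, a_5 = floor((25 + 1)/26) = 1.
  m_6 = 26*1 - 1 = 25, d_6 = (651 - 25^2)/26 = 26/26 = 1, a_6 = floor((25 + 25)/1) = 50.
  m_7 = 1*50 - 25 = 25, d_7 = (651 - 25^2)/1 = 26/1 = 26: (m_7, d_7) = (m_1, d_1) = (25, 26), so from here the quotients repeat a_1, ..., a_6; the period length is 6.
Hence the expansion of sqrt(651) is a_0 = 25 followed by the repeating block 1, 1, 16, 1, 1, 50 (period 6).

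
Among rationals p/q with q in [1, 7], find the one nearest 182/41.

Expand x = 182/41 as a continued fraction with the Euclidean algorithm:
  182 = 4*41 + 18, so a_0 = 4.
  41 = 2*18 + 5, so a_1 = 2.
  18 = 3*5 + 3, so a_2 = 3.
  5 = 1*3 + 2, so a_3 = 1.
  3 = 1*2 + 1, so a_4 = 1.
  2 = 2*1 + 0, so a_5 = 2.
so x = [4; 2, 3, 1, 1, 2].
Convergents (p_i = a_i*p_{i-1} + p_{i-2}, q_i = a_i*q_{i-1} + q_{i-2} with p_{-2}=0, p_{-1}=1, q_{-2}=1, q_{-1}=0), until the denominator exceeds 7:
  i=0: a_0=4, p_0 = 4*1 + 0 = 4, q_0 = 4*0 + 1 = 1.
  i=1: a_1=2, p_1 = 2*4 + 1 = 9, q_1 = 2*1 + 0 = 2.
  i=2: a_2=3, p_2 = 3*9 + 4 = 31, q_2 = 3*2 + 1 = 7.
  i=3: a_3=1, p_3 = 1*31 + 9 = 40, q_3 = 1*7 + 2 = 9.
q_3 = 9 > 7, so the last convergent with denominator <= 7 is p_2/q_2 = 31/7.
The closest fraction with denominator <= 7 is either p_2/q_2 or the intermediate fraction (k*p_2 + p_1)/(k*q_2 + q_1) with the largest k >= 1 whose denominator stays <= 7; these approach x as k grows, and every other convergent or intermediate fraction in range is farther away.
Largest k: floor((7 - q_1)/q_2) = floor((7 - 2)/7) = 0.
Since k = 0, no intermediate fraction beyond p_2/q_2 has denominator <= 7, so the convergent 31/7 is the closest (its error is |182*7 - 31*41|/(41*7) = 3/287).

31/7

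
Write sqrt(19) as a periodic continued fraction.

Write x_i = (sqrt(19) + m_i)/d_i with (m_0, d_0) = (0, 1). a_0 = floor(sqrt(19)) = 4, since 4^2 = 16 <= 19 < 25 = 5^2.
Iterate m_{i+1} = d_i*a_i - m_i, d_{i+1} = (19 - m_{i+1}^2)/d_i, a_{i+1} = floor((a_0 + m_{i+1})/d_{i+1}):
  m_1 = 1*4 - 0 = 4, d_1 = (19 - 4^2)/1 = 3/1 = 3, a_1 = floor((4 + 4)/3) = 2.
  m_2 = 3*2 - 4 = 2, d_2 = (19 - 2^2)/3 = 15/3 = 5, a_2 = floor((4 + 2)/5) = 1.
  m_3 = 5*1 - 2 = 3, d_3 = (19 - 3^2)/5 = 10/5 = 2, a_3 = floor((4 + 3)/2) = 3.
  m_4 = 2*3 - 3 = 3, d_4 = (19 - 3^2)/2 = 10/2 = 5, a_4 = floor((4 + 3)/5) = 1.
  m_5 = 5*1 - 3 = 2, d_5 = (19 - 2^2)/5 = 15/5 = 3, a_5 = floor((4 + 2)/3) = 2.
  m_6 = 3*2 - 2 = 4, d_6 = (19 - 4^2)/3 = 3/3 = 1, a_6 = floor((4 + 4)/1) = 8.
  m_7 = 1*8 - 4 = 4, d_7 = (19 - 4^2)/1 = 3/1 = 3: (m_7, d_7) = (m_1, d_1) = (4, 3), so from here the quotients repeat a_1, ..., a_6; the period length is 6.
Hence the expansion of sqrt(19) is a_0 = 4 followed by the repeating block 2, 1, 3, 1, 2, 8 (period 6).

[4; (2, 1, 3, 1, 2, 8)]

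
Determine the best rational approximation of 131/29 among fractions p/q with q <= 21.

Expand x = 131/29 as a continued fraction with the Euclidean algorithm:
  131 = 4*29 + 15, so a_0 = 4.
  29 = 1*15 + 14, so a_1 = 1.
  15 = 1*14 + 1, so a_2 = 1.
  14 = 14*1 + 0, so a_3 = 14.
so x = [4; 1, 1, 14].
Convergents (p_i = a_i*p_{i-1} + p_{i-2}, q_i = a_i*q_{i-1} + q_{i-2} with p_{-2}=0, p_{-1}=1, q_{-2}=1, q_{-1}=0), until the denominator exceeds 21:
  i=0: a_0=4, p_0 = 4*1 + 0 = 4, q_0 = 4*0 + 1 = 1.
  i=1: a_1=1, p_1 = 1*4 + 1 = 5, q_1 = 1*1 + 0 = 1.
  i=2: a_2=1, p_2 = 1*5 + 4 = 9, q_2 = 1*1 + 1 = 2.
  i=3: a_3=14, p_3 = 14*9 + 5 = 131, q_3 = 14*2 + 1 = 29.
q_3 = 29 > 21, so the last convergent with denominator <= 21 is p_2/q_2 = 9/2.
The closest fraction with denominator <= 21 is either p_2/q_2 or the intermediate fraction (k*p_2 + p_1)/(k*q_2 + q_1) with the largest k >= 1 whose denominator stays <= 21; these approach x as k grows, and every other convergent or intermediate fraction in range is farther away.
Largest k: floor((21 - q_1)/q_2) = floor((21 - 1)/2) = 10.
That gives (10*9 + 5)/(10*2 + 1) = 95/21.
Compare the errors: |x - 9/2| = |131*2 - 9*29|/(29*2) = 1/58, and |x - 95/21| = |131*21 - 95*29|/(29*21) = 4/609.
Cross-multiplying, 4*58 = 232 < 609 = 1*609, so 4/609 is smaller: the intermediate fraction 95/21 is closer to x than 9/2.

95/21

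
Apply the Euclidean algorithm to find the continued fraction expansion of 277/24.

[11; 1, 1, 5, 2]

Run the Euclidean algorithm on 277 and 24; the successive quotients are the partial quotients a_0, a_1, ... (each step inverts the fractional part left over by the previous one):
  277 = 11*24 + 13, so a_0 = 11.
  24 = 1*13 + 11, so a_1 = 1.
  13 = 1*11 + 2, so a_2 = 1.
  11 = 5*2 + 1, so a_3 = 5.
  2 = 2*1 + 0, so a_4 = 2.
The remainder reaches 0 after 5 divisions, so the expansion has 5 partial quotients, read off in order.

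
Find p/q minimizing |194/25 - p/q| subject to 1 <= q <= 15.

Expand x = 194/25 as a continued fraction with the Euclidean algorithm:
  194 = 7*25 + 19, so a_0 = 7.
  25 = 1*19 + 6, so a_1 = 1.
  19 = 3*6 + 1, so a_2 = 3.
  6 = 6*1 + 0, so a_3 = 6.
so x = [7; 1, 3, 6].
Convergents (p_i = a_i*p_{i-1} + p_{i-2}, q_i = a_i*q_{i-1} + q_{i-2} with p_{-2}=0, p_{-1}=1, q_{-2}=1, q_{-1}=0), until the denominator exceeds 15:
  i=0: a_0=7, p_0 = 7*1 + 0 = 7, q_0 = 7*0 + 1 = 1.
  i=1: a_1=1, p_1 = 1*7 + 1 = 8, q_1 = 1*1 + 0 = 1.
  i=2: a_2=3, p_2 = 3*8 + 7 = 31, q_2 = 3*1 + 1 = 4.
  i=3: a_3=6, p_3 = 6*31 + 8 = 194, q_3 = 6*4 + 1 = 25.
q_3 = 25 > 15, so the last convergent with denominator <= 15 is p_2/q_2 = 31/4.
The closest fraction with denominator <= 15 is either p_2/q_2 or the intermediate fraction (k*p_2 + p_1)/(k*q_2 + q_1) with the largest k >= 1 whose denominator stays <= 15; these approach x as k grows, and every other convergent or intermediate fraction in range is farther away.
Largest k: floor((15 - q_1)/q_2) = floor((15 - 1)/4) = 3.
That gives (3*31 + 8)/(3*4 + 1) = 101/13.
Compare the errors: |x - 31/4| = |194*4 - 31*25|/(25*4) = 1/100, and |x - 101/13| = |194*13 - 101*25|/(25*13) = 3/325.
Cross-multiplying, 3*100 = 300 < 325 = 1*325, so 3/325 is smaller: the intermediate fraction 101/13 is closer to x than 31/4.

101/13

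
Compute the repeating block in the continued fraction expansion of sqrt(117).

[10; (1, 4, 2, 4, 1, 20)]

Write x_i = (sqrt(117) + m_i)/d_i with (m_0, d_0) = (0, 1). a_0 = floor(sqrt(117)) = 10, since 10^2 = 100 <= 117 < 121 = 11^2.
Iterate m_{i+1} = d_i*a_i - m_i, d_{i+1} = (117 - m_{i+1}^2)/d_i, a_{i+1} = floor((a_0 + m_{i+1})/d_{i+1}):
  m_1 = 1*10 - 0 = 10, d_1 = (117 - 10^2)/1 = 17/1 = 17, a_1 = floor((10 + 10)/17) = 1.
  m_2 = 17*1 - 10 = 7, d_2 = (117 - 7^2)/17 = 68/17 = 4, a_2 = floor((10 + 7)/4) = 4.
  m_3 = 4*4 - 7 = 9, d_3 = (117 - 9^2)/4 = 36/4 = 9, a_3 = floor((10 + 9)/9) = 2.
  m_4 = 9*2 - 9 = 9, d_4 = (117 - 9^2)/9 = 36/9 = 4, a_4 = floor((10 + 9)/4) = 4.
  m_5 = 4*4 - 9 = 7, d_5 = (117 - 7^2)/4 = 68/4 = 17, a_5 = floor((10 + 7)/17) = 1.
  m_6 = 17*1 - 7 = 10, d_6 = (117 - 10^2)/17 = 17/17 = 1, a_6 = floor((10 + 10)/1) = 20.
  m_7 = 1*20 - 10 = 10, d_7 = (117 - 10^2)/1 = 17/1 = 17: (m_7, d_7) = (m_1, d_1) = (10, 17), so from here the quotients repeat a_1, ..., a_6; the period length is 6.
Hence the expansion of sqrt(117) is a_0 = 10 followed by the repeating block 1, 4, 2, 4, 1, 20 (period 6).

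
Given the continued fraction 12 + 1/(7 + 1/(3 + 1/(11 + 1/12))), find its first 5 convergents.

Using the convergent recurrence p_i = a_i*p_{i-1} + p_{i-2}, q_i = a_i*q_{i-1} + q_{i-2} with p_{-2}=0, p_{-1}=1, q_{-2}=1, q_{-1}=0:
  i=0: a_0=12, p_0 = 12*1 + 0 = 12, q_0 = 12*0 + 1 = 1.
  i=1: a_1=7, p_1 = 7*12 + 1 = 85, q_1 = 7*1 + 0 = 7.
  i=2: a_2=3, p_2 = 3*85 + 12 = 267, q_2 = 3*7 + 1 = 22.
  i=3: a_3=11, p_3 = 11*267 + 85 = 3022, q_3 = 11*22 + 7 = 249.
  i=4: a_4=12, p_4 = 12*3022 + 267 = 36531, q_4 = 12*249 + 22 = 3010.

12/1, 85/7, 267/22, 3022/249, 36531/3010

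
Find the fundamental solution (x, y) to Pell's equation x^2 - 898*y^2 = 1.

(x, y) = (899, 30)

First expand sqrt(898) as a continued fraction. With x_i = (sqrt(898) + m_i)/d_i and (m_0, d_0) = (0, 1): a_0 = floor(sqrt(898)) = 29, since 29^2 = 841 <= 898 < 900 = 30^2.
Iterate m_{i+1} = d_i*a_i - m_i, d_{i+1} = (898 - m_{i+1}^2)/d_i, a_{i+1} = floor((a_0 + m_{i+1})/d_{i+1}):
  m_1 = 1*29 - 0 = 29, d_1 = (898 - 29^2)/1 = 57/1 = 57, a_1 = floor((29 + 29)/57) = 1.
  m_2 = 57*1 - 29 = 28, d_2 = (898 - 28^2)/57 = 114/57 = 2, a_2 = floor((29 + 28)/2) = 28.
  m_3 = 2*28 - 28 = 28, d_3 = (898 - 28^2)/2 = 114/2 = 57, a_3 = floor((29 + 28)/57) = 1.
  m_4 = 57*1 - 28 = 29, d_4 = (898 - 29^2)/57 = 57/57 = 1, a_4 = floor((29 + 29)/1) = 58.
  m_5 = 1*58 - 29 = 29, d_5 = (898 - 29^2)/1 = 57/1 = 57: (m_5, d_5) = (m_1, d_1) = (29, 57), so from here the quotients repeat a_1, ..., a_4; the period length is 4.
So sqrt(898) = [29; (1, 28, 1, 58)] with period length k = 4.
k is even, so the fundamental solution of x^2 - 898y^2 = 1 is (p_{k-1}, q_{k-1}) = (p_3, q_3); compute convergents through index 3.
Convergents (p_i = a_i*p_{i-1} + p_{i-2}, q_i = a_i*q_{i-1} + q_{i-2} with p_{-2}=0, p_{-1}=1, q_{-2}=1, q_{-1}=0):
  i=0: a_0=29, p_0 = 29*1 + 0 = 29, q_0 = 29*0 + 1 = 1.
  i=1: a_1=1, p_1 = 1*29 + 1 = 30, q_1 = 1*1 + 0 = 1.
  i=2: a_2=28, p_2 = 28*30 + 29 = 869, q_2 = 28*1 + 1 = 29.
  i=3: a_3=1, p_3 = 1*869 + 30 = 899, q_3 = 1*29 + 1 = 30.
Check: 899^2 - 898*30^2 = 808201 - 808200 = 1, so (x, y) = (899, 30) solves the equation, and by the theorem it is the least positive solution.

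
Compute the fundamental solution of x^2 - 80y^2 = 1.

First expand sqrt(80) as a continued fraction. With x_i = (sqrt(80) + m_i)/d_i and (m_0, d_0) = (0, 1): a_0 = floor(sqrt(80)) = 8, since 8^2 = 64 <= 80 < 81 = 9^2.
Iterate m_{i+1} = d_i*a_i - m_i, d_{i+1} = (80 - m_{i+1}^2)/d_i, a_{i+1} = floor((a_0 + m_{i+1})/d_{i+1}):
  m_1 = 1*8 - 0 = 8, d_1 = (80 - 8^2)/1 = 16/1 = 16, a_1 = floor((8 + 8)/16) = 1.
  m_2 = 16*1 - 8 = 8, d_2 = (80 - 8^2)/16 = 16/16 = 1, a_2 = floor((8 + 8)/1) = 16.
  m_3 = 1*16 - 8 = 8, d_3 = (80 - 8^2)/1 = 16/1 = 16: (m_3, d_3) = (m_1, d_1) = (8, 16), so from here the quotients repeat a_1, a_2; the period length is 2.
So sqrt(80) = [8; (1, 16)] with period length k = 2.
k is even, so the fundamental solution of x^2 - 80y^2 = 1 is (p_{k-1}, q_{k-1}) = (p_1, q_1); compute convergents through index 1.
Convergents (p_i = a_i*p_{i-1} + p_{i-2}, q_i = a_i*q_{i-1} + q_{i-2} with p_{-2}=0, p_{-1}=1, q_{-2}=1, q_{-1}=0):
  i=0: a_0=8, p_0 = 8*1 + 0 = 8, q_0 = 8*0 + 1 = 1.
  i=1: a_1=1, p_1 = 1*8 + 1 = 9, q_1 = 1*1 + 0 = 1.
Check: 9^2 - 80*1^2 = 81 - 80 = 1, so (x, y) = (9, 1) solves the equation, and by the theorem it is the least positive solution.

(x, y) = (9, 1)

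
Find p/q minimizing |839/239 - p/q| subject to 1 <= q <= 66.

Expand x = 839/239 as a continued fraction with the Euclidean algorithm:
  839 = 3*239 + 122, so a_0 = 3.
  239 = 1*122 + 117, so a_1 = 1.
  122 = 1*117 + 5, so a_2 = 1.
  117 = 23*5 + 2, so a_3 = 23.
  5 = 2*2 + 1, so a_4 = 2.
  2 = 2*1 + 0, so a_5 = 2.
so x = [3; 1, 1, 23, 2, 2].
Convergents (p_i = a_i*p_{i-1} + p_{i-2}, q_i = a_i*q_{i-1} + q_{i-2} with p_{-2}=0, p_{-1}=1, q_{-2}=1, q_{-1}=0), until the denominator exceeds 66:
  i=0: a_0=3, p_0 = 3*1 + 0 = 3, q_0 = 3*0 + 1 = 1.
  i=1: a_1=1, p_1 = 1*3 + 1 = 4, q_1 = 1*1 + 0 = 1.
  i=2: a_2=1, p_2 = 1*4 + 3 = 7, q_2 = 1*1 + 1 = 2.
  i=3: a_3=23, p_3 = 23*7 + 4 = 165, q_3 = 23*2 + 1 = 47.
  i=4: a_4=2, p_4 = 2*165 + 7 = 337, q_4 = 2*47 + 2 = 96.
q_4 = 96 > 66, so the last convergent with denominator <= 66 is p_3/q_3 = 165/47.
The closest fraction with denominator <= 66 is either p_3/q_3 or the intermediate fraction (k*p_3 + p_2)/(k*q_3 + q_2) with the largest k >= 1 whose denominator stays <= 66; these approach x as k grows, and every other convergent or intermediate fraction in range is farther away.
Largest k: floor((66 - q_2)/q_3) = floor((66 - 2)/47) = 1.
That gives (1*165 + 7)/(1*47 + 2) = 172/49.
Compare the errors: |x - 165/47| = |839*47 - 165*239|/(239*47) = 2/11233, and |x - 172/49| = |839*49 - 172*239|/(239*49) = 3/11711.
Cross-multiplying, 2*11711 = 23422 < 33699 = 3*11233, so 2/11233 is smaller: the convergent 165/47 is closer to x than 172/49.

165/47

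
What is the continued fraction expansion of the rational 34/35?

Run the Euclidean algorithm on 34 and 35; the successive quotients are the partial quotients a_0, a_1, ... (each step inverts the fractional part left over by the previous one):
  34 = 0*35 + 34, so a_0 = 0.
  35 = 1*34 + 1, so a_1 = 1.
  34 = 34*1 + 0, so a_2 = 34.
The remainder reaches 0 after 3 divisions, so the expansion has 3 partial quotients, read off in order.

[0; 1, 34]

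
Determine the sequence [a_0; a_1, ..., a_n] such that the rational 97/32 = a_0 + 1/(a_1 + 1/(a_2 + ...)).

[3; 32]

Run the Euclidean algorithm on 97 and 32; the successive quotients are the partial quotients a_0, a_1, ... (each step inverts the fractional part left over by the previous one):
  97 = 3*32 + 1, so a_0 = 3.
  32 = 32*1 + 0, so a_1 = 32.
The remainder reaches 0 after 2 divisions, so the expansion has 2 partial quotients, read off in order.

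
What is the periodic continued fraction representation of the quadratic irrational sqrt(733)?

[27; (13, 1, 1, 13, 54)]

Write x_i = (sqrt(733) + m_i)/d_i with (m_0, d_0) = (0, 1). a_0 = floor(sqrt(733)) = 27, since 27^2 = 729 <= 733 < 784 = 28^2.
Iterate m_{i+1} = d_i*a_i - m_i, d_{i+1} = (733 - m_{i+1}^2)/d_i, a_{i+1} = floor((a_0 + m_{i+1})/d_{i+1}):
  m_1 = 1*27 - 0 = 27, d_1 = (733 - 27^2)/1 = 4/1 = 4, a_1 = floor((27 + 27)/4) = 13.
  m_2 = 4*13 - 27 = 25, d_2 = (733 - 25^2)/4 = 108/4 = 27, a_2 = floor((27 + 25)/27) = 1.
  m_3 = 27*1 - 25 = 2, d_3 = (733 - 2^2)/27 = 729/27 = 27, a_3 = floor((27 + 2)/27) = 1.
  m_4 = 27*1 - 2 = 25, d_4 = (733 - 25^2)/27 = 108/27 = 4, a_4 = floor((27 + 25)/4) = 13.
  m_5 = 4*13 - 25 = 27, d_5 = (733 - 27^2)/4 = 4/4 = 1, a_5 = floor((27 + 27)/1) = 54.
  m_6 = 1*54 - 27 = 27, d_6 = (733 - 27^2)/1 = 4/1 = 4: (m_6, d_6) = (m_1, d_1) = (27, 4), so from here the quotients repeat a_1, ..., a_5; the period length is 5.
Hence the expansion of sqrt(733) is a_0 = 27 followed by the repeating block 13, 1, 1, 13, 54 (period 5).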